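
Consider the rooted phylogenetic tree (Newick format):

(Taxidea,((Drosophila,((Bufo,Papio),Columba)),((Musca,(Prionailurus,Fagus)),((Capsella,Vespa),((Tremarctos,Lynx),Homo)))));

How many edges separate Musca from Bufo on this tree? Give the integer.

The MRCA of Musca and Bufo is the node subtending ((Drosophila,((Bufo,Papio),Columba)),((Musca,(Prionailurus,Fagus)),((Capsella,Vespa),((Tremarctos,Lynx),Homo)))).
From Musca up to that node: 3 branches. From Bufo up to the same node: 4 branches. Total: 3 + 4 = 7.

7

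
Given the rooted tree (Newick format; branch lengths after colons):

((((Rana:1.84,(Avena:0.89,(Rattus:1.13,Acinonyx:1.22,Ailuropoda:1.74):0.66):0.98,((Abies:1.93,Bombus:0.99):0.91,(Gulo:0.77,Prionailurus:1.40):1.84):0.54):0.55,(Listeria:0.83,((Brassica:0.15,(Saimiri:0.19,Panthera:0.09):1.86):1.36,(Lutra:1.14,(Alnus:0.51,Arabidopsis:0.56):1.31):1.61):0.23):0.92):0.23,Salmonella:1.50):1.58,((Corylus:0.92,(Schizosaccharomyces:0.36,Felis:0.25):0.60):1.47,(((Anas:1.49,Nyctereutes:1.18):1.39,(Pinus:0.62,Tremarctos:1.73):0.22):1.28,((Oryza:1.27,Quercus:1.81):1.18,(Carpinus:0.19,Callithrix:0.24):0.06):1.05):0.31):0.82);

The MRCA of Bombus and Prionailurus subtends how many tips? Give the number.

The MRCA of Bombus and Prionailurus is the node subtending ((Abies,Bombus),(Gulo,Prionailurus)).
That clade contains 4 terminal taxa: Abies, Bombus, Gulo, Prionailurus.

4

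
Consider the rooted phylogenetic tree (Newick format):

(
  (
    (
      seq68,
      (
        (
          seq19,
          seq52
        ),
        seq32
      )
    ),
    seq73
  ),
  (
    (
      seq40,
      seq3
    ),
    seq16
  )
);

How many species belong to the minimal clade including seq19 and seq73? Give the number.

5

The MRCA of seq19 and seq73 is the node subtending ((seq68,((seq19,seq52),seq32)),seq73).
That clade contains 5 terminal taxa: seq19, seq32, seq52, seq68, seq73.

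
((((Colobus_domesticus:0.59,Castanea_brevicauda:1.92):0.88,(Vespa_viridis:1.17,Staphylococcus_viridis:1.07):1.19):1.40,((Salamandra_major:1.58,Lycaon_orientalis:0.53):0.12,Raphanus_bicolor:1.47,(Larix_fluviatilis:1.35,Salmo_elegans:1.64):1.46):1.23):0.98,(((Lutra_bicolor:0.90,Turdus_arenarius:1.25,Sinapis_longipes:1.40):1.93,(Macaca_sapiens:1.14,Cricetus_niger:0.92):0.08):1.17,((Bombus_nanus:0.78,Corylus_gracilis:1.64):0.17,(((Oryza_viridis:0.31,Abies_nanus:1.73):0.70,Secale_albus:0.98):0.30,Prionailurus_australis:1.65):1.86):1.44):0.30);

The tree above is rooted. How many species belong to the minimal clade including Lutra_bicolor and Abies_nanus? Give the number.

The MRCA of Lutra_bicolor and Abies_nanus is the node subtending (((Lutra_bicolor,Turdus_arenarius,Sinapis_longipes),(Macaca_sapiens,Cricetus_niger)),((Bombus_nanus,Corylus_gracilis),(((Oryza_viridis,Abies_nanus),Secale_albus),Prionailurus_australis))).
That clade contains 11 terminal taxa: Abies_nanus, Bombus_nanus, Corylus_gracilis, Cricetus_niger, Lutra_bicolor, Macaca_sapiens, Oryza_viridis, Prionailurus_australis, Secale_albus, Sinapis_longipes, Turdus_arenarius.

11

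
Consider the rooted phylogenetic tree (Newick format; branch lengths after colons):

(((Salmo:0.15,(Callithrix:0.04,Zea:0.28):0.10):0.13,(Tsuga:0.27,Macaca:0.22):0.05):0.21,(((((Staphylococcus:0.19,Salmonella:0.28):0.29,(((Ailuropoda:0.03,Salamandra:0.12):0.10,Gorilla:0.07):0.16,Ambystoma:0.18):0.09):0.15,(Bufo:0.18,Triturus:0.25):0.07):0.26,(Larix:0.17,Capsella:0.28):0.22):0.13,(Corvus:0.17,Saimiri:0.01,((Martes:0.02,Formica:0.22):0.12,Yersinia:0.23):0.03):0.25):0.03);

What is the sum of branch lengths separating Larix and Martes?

The path runs Larix → … → MRCA → … → Martes; the MRCA is the node subtending (((((Staphylococcus,Salmonella),(((Ailuropoda,Salamandra),Gorilla),Ambystoma)),(Bufo,Triturus)),(Larix,Capsella)),(Corvus,Saimiri,((Martes,Formica),Yersinia))).
Branch lengths along that path: 0.17 + 0.22 + 0.13 + 0.25 + 0.03 + 0.12 + 0.02 = 0.94.

0.94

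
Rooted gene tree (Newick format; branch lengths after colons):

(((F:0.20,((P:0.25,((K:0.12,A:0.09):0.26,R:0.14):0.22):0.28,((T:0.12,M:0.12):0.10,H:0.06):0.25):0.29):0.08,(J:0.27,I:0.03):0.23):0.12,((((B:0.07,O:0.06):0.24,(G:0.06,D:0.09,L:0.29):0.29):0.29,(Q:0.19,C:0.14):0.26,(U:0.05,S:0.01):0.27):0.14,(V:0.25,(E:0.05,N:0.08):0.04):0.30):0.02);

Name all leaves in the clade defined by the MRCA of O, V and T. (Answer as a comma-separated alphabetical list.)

Tracing O: it sits inside (B,O).
Tracing V: it sits inside (V,(E,N)).
Tracing T: it sits inside (T,M).
The smallest clade enclosing all 3 is the whole tree (their MRCA is the root), so the answer is all 22 tips in alphabetical order.

A, B, C, D, E, F, G, H, I, J, K, L, M, N, O, P, Q, R, S, T, U, V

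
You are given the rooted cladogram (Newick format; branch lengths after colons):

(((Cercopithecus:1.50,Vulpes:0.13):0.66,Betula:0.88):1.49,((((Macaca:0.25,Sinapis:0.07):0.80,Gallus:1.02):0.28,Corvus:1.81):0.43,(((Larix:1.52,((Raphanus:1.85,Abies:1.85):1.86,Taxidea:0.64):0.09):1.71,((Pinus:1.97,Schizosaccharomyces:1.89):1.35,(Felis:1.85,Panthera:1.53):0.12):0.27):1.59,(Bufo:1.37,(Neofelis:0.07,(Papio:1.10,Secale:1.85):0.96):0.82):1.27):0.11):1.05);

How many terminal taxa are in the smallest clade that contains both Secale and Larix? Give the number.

The MRCA of Secale and Larix is the node subtending (((Larix,((Raphanus,Abies),Taxidea)),((Pinus,Schizosaccharomyces),(Felis,Panthera))),(Bufo,(Neofelis,(Papio,Secale)))).
That clade contains 12 terminal taxa: Abies, Bufo, Felis, Larix, Neofelis, Panthera, Papio, Pinus, Raphanus, Schizosaccharomyces, Secale, Taxidea.

12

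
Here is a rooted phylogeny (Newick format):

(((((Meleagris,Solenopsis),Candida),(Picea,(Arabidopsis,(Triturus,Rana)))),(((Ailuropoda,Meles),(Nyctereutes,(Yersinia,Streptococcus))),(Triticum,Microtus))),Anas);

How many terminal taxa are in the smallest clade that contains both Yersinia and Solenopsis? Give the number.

14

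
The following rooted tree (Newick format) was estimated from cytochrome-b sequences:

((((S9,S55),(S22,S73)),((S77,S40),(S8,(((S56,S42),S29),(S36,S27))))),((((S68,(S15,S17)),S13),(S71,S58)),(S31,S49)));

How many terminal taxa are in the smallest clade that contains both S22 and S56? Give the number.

12

The MRCA of S22 and S56 is the node subtending (((S9,S55),(S22,S73)),((S77,S40),(S8,(((S56,S42),S29),(S36,S27))))).
That clade contains 12 terminal taxa: S22, S27, S29, S36, S40, S42, S55, S56, S73, S77, S8, S9.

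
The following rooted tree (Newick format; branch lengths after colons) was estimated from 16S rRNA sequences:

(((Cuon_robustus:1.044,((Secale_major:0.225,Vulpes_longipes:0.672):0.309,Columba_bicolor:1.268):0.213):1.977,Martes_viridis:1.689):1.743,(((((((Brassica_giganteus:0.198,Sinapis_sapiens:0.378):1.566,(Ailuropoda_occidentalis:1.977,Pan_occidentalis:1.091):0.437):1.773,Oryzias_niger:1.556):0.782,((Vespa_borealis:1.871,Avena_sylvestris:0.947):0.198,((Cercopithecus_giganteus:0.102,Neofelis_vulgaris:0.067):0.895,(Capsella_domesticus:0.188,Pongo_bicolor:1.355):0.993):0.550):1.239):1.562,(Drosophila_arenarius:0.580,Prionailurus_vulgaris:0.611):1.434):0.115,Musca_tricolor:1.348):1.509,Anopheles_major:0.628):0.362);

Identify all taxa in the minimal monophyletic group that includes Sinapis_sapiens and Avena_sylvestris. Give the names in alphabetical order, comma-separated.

Ailuropoda_occidentalis, Avena_sylvestris, Brassica_giganteus, Capsella_domesticus, Cercopithecus_giganteus, Neofelis_vulgaris, Oryzias_niger, Pan_occidentalis, Pongo_bicolor, Sinapis_sapiens, Vespa_borealis

Tracing Sinapis_sapiens: it sits inside (Brassica_giganteus,Sinapis_sapiens).
Tracing Avena_sylvestris: it sits inside (Vespa_borealis,Avena_sylvestris).
The smallest clade enclosing both is ((((Brassica_giganteus,Sinapis_sapiens),(Ailuropoda_occidentalis,Pan_occidentalis)),Oryzias_niger),((Vespa_borealis,Avena_sylvestris),((Cercopithecus_giganteus,Neofelis_vulgaris),(Capsella_domesticus,Pongo_bicolor)))); the answer is its 11 terminal taxa in alphabetical order.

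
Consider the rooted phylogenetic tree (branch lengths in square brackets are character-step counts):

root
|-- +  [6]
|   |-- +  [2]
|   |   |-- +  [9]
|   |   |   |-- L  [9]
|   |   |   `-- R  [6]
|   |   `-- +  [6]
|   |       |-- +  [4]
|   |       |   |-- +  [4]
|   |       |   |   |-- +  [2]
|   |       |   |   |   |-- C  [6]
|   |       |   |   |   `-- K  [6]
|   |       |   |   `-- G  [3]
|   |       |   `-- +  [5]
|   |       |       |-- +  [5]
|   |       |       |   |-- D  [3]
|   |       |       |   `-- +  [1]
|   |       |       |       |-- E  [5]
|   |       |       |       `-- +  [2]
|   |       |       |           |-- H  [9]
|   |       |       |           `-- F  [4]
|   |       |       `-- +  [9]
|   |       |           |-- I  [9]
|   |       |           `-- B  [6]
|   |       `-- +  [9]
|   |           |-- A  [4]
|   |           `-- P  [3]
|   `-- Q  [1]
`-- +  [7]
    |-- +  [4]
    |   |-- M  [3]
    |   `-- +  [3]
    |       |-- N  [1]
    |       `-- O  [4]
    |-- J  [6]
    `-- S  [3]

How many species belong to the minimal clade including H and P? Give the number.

The MRCA of H and P is the node subtending ((((C,K),G),((D,(E,(H,F))),(I,B))),(A,P)).
That clade contains 11 terminal taxa: A, B, C, D, E, F, G, H, I, K, P.

11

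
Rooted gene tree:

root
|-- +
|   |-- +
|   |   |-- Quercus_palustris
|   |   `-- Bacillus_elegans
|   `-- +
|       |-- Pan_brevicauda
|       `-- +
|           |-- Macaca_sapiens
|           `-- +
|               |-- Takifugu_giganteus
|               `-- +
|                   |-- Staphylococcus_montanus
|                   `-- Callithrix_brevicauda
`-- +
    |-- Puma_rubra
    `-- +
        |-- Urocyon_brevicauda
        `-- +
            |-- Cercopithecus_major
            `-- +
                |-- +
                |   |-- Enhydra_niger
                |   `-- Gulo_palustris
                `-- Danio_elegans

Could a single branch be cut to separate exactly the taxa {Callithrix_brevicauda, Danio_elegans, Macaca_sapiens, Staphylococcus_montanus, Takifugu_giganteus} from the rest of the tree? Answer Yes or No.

The MRCA of the listed taxa is the root, so the smallest clade containing them is the whole tree.
That clade also contains Bacillus_elegans, Cercopithecus_major, Enhydra_niger, Gulo_palustris, Pan_brevicauda, Puma_rubra, Quercus_palustris, Urocyon_brevicauda, which are not in the proposed group, so the group is not monophyletic.

No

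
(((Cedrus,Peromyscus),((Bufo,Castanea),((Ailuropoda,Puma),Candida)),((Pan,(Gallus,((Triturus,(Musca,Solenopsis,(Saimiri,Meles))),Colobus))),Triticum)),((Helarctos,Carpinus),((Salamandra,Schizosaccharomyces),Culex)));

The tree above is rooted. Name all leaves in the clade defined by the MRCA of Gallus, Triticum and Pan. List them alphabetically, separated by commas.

Colobus, Gallus, Meles, Musca, Pan, Saimiri, Solenopsis, Triticum, Triturus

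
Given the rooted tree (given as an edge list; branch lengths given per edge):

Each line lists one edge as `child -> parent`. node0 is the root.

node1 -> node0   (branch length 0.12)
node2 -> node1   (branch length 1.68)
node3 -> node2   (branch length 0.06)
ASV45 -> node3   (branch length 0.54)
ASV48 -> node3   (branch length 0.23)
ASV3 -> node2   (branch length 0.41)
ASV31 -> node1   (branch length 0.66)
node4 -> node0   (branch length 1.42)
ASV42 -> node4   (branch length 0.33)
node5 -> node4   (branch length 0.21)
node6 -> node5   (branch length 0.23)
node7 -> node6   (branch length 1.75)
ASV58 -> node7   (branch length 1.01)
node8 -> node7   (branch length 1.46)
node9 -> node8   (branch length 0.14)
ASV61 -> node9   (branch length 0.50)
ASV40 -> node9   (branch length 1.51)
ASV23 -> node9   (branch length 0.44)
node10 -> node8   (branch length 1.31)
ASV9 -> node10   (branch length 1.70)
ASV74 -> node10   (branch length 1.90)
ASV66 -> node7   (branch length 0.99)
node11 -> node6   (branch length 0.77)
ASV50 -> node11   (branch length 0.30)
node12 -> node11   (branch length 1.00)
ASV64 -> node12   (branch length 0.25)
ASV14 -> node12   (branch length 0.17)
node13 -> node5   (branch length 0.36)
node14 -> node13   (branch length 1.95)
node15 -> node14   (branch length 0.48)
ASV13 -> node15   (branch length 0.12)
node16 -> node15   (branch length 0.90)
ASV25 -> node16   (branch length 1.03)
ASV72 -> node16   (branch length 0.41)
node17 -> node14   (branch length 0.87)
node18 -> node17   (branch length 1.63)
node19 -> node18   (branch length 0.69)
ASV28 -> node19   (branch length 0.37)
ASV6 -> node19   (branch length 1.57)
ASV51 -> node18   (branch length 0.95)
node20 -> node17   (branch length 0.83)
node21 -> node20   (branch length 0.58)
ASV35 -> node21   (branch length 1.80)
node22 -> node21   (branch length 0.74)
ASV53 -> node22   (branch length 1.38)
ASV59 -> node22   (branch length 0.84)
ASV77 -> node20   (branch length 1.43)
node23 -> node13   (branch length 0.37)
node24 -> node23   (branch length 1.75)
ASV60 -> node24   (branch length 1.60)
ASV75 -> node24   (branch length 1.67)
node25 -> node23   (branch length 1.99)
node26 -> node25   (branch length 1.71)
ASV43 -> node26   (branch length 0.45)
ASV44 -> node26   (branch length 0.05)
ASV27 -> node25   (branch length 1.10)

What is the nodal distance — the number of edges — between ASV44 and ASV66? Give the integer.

8

The MRCA of ASV44 and ASV66 is the node subtending (((ASV58,((ASV61,ASV40,ASV23),(ASV9,ASV74)),ASV66),(ASV50,(ASV64,ASV14))),(((ASV13,(ASV25,ASV72)),(((ASV28,ASV6),ASV51),((ASV35,(ASV53,ASV59)),ASV77))),((ASV60,ASV75),((ASV43,ASV44),ASV27)))).
From ASV44 up to that node: 5 branches. From ASV66 up to the same node: 3 branches. Total: 5 + 3 = 8.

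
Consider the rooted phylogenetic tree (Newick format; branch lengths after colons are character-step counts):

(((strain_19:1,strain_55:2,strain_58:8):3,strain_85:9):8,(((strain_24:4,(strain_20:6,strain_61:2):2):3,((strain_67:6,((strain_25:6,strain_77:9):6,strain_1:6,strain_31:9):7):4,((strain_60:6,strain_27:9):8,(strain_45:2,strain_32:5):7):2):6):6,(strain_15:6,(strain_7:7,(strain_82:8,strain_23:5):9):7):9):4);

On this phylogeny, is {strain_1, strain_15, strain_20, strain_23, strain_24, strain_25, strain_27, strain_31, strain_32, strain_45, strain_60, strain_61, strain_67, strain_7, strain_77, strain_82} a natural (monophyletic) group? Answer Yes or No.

Yes

The most recent common ancestor of these taxa subtends (((strain_24,(strain_20,strain_61)),((strain_67,((strain_25,strain_77),strain_1,strain_31)),((strain_60,strain_27),(strain_45,strain_32)))),(strain_15,(strain_7,(strain_82,strain_23)))).
That clade has exactly 16 tips — every listed taxon and nothing else — so the group is monophyletic.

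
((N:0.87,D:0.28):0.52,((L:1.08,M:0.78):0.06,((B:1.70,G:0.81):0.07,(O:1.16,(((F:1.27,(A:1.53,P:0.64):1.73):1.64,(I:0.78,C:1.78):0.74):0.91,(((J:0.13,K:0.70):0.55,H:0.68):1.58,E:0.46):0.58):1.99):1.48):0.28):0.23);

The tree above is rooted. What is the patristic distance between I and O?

The path runs I → … → MRCA → … → O; the MRCA is the node subtending (O,(((F,(A,P)),(I,C)),(((J,K),H),E))).
Branch lengths along that path: 0.78 + 0.74 + 0.91 + 1.99 + 1.16 = 5.58.

5.58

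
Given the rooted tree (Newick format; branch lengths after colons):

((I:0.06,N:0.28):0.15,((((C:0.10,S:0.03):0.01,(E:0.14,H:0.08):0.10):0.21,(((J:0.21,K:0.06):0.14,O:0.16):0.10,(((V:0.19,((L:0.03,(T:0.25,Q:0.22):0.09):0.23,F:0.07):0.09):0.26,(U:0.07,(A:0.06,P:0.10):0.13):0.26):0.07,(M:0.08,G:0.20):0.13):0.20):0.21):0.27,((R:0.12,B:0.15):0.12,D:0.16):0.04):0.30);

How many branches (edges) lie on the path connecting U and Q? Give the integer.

7

The MRCA of U and Q is the node subtending ((V,((L,(T,Q)),F)),(U,(A,P))).
From U up to that node: 2 branches. From Q up to the same node: 5 branches. Total: 2 + 5 = 7.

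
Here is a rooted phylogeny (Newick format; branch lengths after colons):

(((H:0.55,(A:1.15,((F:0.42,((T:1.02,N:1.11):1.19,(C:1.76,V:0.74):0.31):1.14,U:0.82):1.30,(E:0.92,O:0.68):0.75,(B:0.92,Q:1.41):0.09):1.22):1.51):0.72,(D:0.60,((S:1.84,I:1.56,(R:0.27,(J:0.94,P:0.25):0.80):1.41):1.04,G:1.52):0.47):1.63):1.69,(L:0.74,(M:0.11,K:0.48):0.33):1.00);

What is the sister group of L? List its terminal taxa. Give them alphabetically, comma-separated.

L attaches to the tree at the node subtending (L,(M,K)).
The other lineage descending from that same node — the sister group — is (M,K); its 2 tips in alphabetical order are the answer.

K, M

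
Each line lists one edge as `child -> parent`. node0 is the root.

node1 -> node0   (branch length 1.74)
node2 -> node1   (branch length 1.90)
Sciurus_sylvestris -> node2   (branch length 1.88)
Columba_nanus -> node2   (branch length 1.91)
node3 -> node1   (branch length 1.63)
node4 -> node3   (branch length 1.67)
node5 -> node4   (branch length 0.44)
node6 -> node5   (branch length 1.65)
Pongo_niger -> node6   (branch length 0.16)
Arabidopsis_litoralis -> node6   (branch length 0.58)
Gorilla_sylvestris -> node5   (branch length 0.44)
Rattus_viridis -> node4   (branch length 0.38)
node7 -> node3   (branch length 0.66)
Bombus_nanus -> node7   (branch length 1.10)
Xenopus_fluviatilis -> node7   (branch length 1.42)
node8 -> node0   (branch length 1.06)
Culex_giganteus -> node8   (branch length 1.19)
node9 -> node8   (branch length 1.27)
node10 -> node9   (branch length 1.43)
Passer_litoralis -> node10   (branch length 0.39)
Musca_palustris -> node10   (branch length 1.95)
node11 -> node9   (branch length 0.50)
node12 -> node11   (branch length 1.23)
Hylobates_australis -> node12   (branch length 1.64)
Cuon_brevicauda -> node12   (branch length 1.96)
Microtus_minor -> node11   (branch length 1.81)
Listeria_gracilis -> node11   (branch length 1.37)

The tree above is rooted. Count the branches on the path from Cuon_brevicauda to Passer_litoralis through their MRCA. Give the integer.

The MRCA of Cuon_brevicauda and Passer_litoralis is the node subtending ((Passer_litoralis,Musca_palustris),((Hylobates_australis,Cuon_brevicauda),Microtus_minor,Listeria_gracilis)).
From Cuon_brevicauda up to that node: 3 branches. From Passer_litoralis up to the same node: 2 branches. Total: 3 + 2 = 5.

5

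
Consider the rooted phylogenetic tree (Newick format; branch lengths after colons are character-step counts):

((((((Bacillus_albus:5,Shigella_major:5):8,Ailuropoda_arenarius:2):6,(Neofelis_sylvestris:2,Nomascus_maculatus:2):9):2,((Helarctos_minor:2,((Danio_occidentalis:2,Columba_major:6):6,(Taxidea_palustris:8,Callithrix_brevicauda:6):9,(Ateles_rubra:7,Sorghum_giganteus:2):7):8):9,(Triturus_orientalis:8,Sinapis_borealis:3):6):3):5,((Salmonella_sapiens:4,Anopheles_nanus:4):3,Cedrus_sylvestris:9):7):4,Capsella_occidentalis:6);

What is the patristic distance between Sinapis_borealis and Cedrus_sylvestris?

33

The path runs Sinapis_borealis → … → MRCA → … → Cedrus_sylvestris; the MRCA is the node subtending (((((Bacillus_albus,Shigella_major),Ailuropoda_arenarius),(Neofelis_sylvestris,Nomascus_maculatus)),((Helarctos_minor,((Danio_occidentalis,Columba_major),(Taxidea_palustris,Callithrix_brevicauda),(Ateles_rubra,Sorghum_giganteus))),(Triturus_orientalis,Sinapis_borealis))),((Salmonella_sapiens,Anopheles_nanus),Cedrus_sylvestris)).
Branch lengths along that path: 3 + 6 + 3 + 5 + 7 + 9 = 33.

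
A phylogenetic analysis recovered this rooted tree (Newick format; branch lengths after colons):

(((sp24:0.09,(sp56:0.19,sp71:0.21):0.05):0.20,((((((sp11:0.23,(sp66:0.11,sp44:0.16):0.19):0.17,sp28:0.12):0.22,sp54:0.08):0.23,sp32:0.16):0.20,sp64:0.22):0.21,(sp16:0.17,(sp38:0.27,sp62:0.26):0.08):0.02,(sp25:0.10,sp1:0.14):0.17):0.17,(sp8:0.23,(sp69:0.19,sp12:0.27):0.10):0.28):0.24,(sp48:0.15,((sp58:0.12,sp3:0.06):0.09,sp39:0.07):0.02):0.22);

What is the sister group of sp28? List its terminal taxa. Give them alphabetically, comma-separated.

sp28 attaches to the tree at the node subtending ((sp11,(sp66,sp44)),sp28).
The other lineage descending from that same node — the sister group — is (sp11,(sp66,sp44)); its 3 tips in alphabetical order are the answer.

sp11, sp44, sp66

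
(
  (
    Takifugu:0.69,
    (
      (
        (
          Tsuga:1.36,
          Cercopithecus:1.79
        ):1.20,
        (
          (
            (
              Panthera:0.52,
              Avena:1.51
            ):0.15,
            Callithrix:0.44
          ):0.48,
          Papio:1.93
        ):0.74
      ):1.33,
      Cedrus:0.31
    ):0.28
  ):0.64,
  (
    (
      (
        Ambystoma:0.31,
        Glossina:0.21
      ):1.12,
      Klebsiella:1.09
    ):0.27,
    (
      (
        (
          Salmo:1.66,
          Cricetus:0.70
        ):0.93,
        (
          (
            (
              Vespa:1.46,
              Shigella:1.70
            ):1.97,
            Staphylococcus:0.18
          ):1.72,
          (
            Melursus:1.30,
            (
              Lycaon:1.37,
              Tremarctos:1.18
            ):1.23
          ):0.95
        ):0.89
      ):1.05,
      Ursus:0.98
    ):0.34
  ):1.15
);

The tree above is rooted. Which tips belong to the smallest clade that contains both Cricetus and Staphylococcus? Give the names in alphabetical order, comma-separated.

Tracing Cricetus: it sits inside (Salmo,Cricetus).
Tracing Staphylococcus: it sits inside ((Vespa,Shigella),Staphylococcus).
The smallest clade enclosing both is ((Salmo,Cricetus),(((Vespa,Shigella),Staphylococcus),(Melursus,(Lycaon,Tremarctos)))); the answer is its 8 terminal taxa in alphabetical order.

Cricetus, Lycaon, Melursus, Salmo, Shigella, Staphylococcus, Tremarctos, Vespa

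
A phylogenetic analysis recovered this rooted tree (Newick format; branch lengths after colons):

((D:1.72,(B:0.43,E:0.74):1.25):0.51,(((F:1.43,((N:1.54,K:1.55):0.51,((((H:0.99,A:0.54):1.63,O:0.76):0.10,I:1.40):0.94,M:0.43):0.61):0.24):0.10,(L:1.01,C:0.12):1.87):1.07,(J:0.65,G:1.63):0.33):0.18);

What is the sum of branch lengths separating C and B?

5.43

The path runs C → … → MRCA → … → B; the MRCA is the root of the tree.
Branch lengths along that path: 0.12 + 1.87 + 1.07 + 0.18 + 0.51 + 1.25 + 0.43 = 5.43.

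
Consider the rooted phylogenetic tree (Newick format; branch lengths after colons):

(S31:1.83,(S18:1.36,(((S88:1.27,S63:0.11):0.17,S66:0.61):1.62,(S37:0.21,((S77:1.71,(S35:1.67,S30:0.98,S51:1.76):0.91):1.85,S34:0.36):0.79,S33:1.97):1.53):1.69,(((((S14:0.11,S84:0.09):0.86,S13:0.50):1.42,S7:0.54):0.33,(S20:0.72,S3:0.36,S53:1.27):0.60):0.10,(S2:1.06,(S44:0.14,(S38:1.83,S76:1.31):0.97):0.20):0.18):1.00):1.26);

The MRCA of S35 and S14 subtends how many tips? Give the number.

22

The MRCA of S35 and S14 is the node subtending (S18,(((S88,S63),S66),(S37,((S77,(S35,S30,S51)),S34),S33)),(((((S14,S84),S13),S7),(S20,S3,S53)),(S2,(S44,(S38,S76))))).
That clade contains 22 terminal taxa: S13, S14, S18, S2, S20, S3, S30, S33, S34, S35, S37, S38, S44, S51, S53, S63, S66, S7, S76, S77, S84, S88.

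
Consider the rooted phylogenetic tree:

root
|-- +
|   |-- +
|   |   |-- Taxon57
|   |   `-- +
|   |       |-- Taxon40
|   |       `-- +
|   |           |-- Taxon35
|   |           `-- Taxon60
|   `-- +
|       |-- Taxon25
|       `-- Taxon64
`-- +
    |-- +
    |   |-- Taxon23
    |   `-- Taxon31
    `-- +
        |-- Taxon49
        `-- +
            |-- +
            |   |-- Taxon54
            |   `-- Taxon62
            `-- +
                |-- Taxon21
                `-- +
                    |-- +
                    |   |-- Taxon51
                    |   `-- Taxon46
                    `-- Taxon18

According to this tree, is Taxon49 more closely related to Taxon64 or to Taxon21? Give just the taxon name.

Taxon21

The MRCA of Taxon49 and Taxon21 subtends (Taxon49,((Taxon54,Taxon62),(Taxon21,((Taxon51,Taxon46),Taxon18)))) (7 taxa).
The MRCA of Taxon49 and Taxon64 is the root, subtending the entire tree (15 taxa).
The first is nested inside the second, so Taxon49 shares a more recent common ancestor with Taxon21.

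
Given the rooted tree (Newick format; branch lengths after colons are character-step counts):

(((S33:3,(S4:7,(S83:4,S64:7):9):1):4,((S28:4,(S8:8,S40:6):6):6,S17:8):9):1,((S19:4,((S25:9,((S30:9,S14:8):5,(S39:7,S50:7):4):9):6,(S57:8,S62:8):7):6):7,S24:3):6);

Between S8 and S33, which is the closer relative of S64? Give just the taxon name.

The MRCA of S64 and S33 subtends (S33,(S4,(S83,S64))) (4 taxa).
The MRCA of S64 and S8 subtends ((S33,(S4,(S83,S64))),((S28,(S8,S40)),S17)) (8 taxa).
The first is nested inside the second, so S64 shares a more recent common ancestor with S33.

S33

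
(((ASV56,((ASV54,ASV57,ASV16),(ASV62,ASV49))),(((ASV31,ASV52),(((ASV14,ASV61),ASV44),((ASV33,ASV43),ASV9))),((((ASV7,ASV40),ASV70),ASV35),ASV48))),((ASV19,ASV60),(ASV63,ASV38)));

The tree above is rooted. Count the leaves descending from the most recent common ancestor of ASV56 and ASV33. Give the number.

The MRCA of ASV56 and ASV33 is the node subtending ((ASV56,((ASV54,ASV57,ASV16),(ASV62,ASV49))),(((ASV31,ASV52),(((ASV14,ASV61),ASV44),((ASV33,ASV43),ASV9))),((((ASV7,ASV40),ASV70),ASV35),ASV48))).
That clade contains 19 terminal taxa: ASV14, ASV16, ASV31, ASV33, ASV35, ASV40, ASV43, ASV44, ASV48, ASV49, ASV52, ASV54, ASV56, ASV57, ASV61, ASV62, ASV7, ASV70, ASV9.

19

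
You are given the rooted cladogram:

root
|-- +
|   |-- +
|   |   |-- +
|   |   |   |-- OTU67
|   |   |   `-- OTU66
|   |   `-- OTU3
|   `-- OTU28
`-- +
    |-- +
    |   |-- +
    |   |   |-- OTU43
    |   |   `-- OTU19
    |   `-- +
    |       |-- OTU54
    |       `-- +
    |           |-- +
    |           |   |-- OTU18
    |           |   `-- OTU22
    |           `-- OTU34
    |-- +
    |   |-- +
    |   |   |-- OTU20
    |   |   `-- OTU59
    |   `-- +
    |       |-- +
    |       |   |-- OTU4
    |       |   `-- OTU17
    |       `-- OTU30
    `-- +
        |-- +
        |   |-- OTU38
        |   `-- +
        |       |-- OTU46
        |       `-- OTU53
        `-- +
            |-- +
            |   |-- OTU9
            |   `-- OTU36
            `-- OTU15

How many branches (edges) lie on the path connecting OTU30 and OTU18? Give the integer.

8

The MRCA of OTU30 and OTU18 is the node subtending (((OTU43,OTU19),(OTU54,((OTU18,OTU22),OTU34))),((OTU20,OTU59),((OTU4,OTU17),OTU30)),((OTU38,(OTU46,OTU53)),((OTU9,OTU36),OTU15))).
From OTU30 up to that node: 3 branches. From OTU18 up to the same node: 5 branches. Total: 3 + 5 = 8.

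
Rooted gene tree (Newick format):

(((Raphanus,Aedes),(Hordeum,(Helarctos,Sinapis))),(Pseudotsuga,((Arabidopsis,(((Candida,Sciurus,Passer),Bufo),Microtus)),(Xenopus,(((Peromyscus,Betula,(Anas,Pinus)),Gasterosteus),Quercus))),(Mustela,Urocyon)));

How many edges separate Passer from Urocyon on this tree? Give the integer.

8

The MRCA of Passer and Urocyon is the node subtending (Pseudotsuga,((Arabidopsis,(((Candida,Sciurus,Passer),Bufo),Microtus)),(Xenopus,(((Peromyscus,Betula,(Anas,Pinus)),Gasterosteus),Quercus))),(Mustela,Urocyon)).
From Passer up to that node: 6 branches. From Urocyon up to the same node: 2 branches. Total: 6 + 2 = 8.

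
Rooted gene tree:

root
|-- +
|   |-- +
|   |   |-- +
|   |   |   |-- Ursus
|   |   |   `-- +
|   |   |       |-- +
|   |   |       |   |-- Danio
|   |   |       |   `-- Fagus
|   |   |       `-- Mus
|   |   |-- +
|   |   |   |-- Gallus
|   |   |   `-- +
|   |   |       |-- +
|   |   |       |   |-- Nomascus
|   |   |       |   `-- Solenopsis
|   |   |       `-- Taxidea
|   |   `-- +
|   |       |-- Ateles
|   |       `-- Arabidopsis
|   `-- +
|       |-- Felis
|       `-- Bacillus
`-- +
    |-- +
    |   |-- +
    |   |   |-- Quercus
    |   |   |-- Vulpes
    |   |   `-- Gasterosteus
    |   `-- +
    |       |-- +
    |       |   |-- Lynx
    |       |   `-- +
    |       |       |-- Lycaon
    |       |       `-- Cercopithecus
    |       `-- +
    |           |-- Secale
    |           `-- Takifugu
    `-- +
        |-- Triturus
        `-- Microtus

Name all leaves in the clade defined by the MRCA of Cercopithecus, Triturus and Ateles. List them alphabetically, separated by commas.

Arabidopsis, Ateles, Bacillus, Cercopithecus, Danio, Fagus, Felis, Gallus, Gasterosteus, Lycaon, Lynx, Microtus, Mus, Nomascus, Quercus, Secale, Solenopsis, Takifugu, Taxidea, Triturus, Ursus, Vulpes

Tracing Cercopithecus: it sits inside (Lycaon,Cercopithecus).
Tracing Triturus: it sits inside (Triturus,Microtus).
Tracing Ateles: it sits inside (Ateles,Arabidopsis).
The smallest clade enclosing all 3 is the whole tree (their MRCA is the root), so the answer is all 22 tips in alphabetical order.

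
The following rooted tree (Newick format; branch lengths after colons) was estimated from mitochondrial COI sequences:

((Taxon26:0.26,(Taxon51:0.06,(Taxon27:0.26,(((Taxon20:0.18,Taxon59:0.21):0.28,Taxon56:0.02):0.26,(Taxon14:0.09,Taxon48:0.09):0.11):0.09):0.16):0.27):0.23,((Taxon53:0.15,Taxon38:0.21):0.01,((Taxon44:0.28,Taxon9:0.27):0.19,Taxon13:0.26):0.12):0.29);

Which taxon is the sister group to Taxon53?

Taxon38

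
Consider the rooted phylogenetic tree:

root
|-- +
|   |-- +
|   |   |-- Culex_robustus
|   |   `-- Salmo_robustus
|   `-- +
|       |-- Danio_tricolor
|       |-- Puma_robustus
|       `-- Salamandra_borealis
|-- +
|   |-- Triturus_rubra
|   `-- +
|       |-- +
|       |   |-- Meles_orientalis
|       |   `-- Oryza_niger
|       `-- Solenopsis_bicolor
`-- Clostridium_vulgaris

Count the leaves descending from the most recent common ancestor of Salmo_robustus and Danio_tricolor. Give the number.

5

The MRCA of Salmo_robustus and Danio_tricolor is the node subtending ((Culex_robustus,Salmo_robustus),(Danio_tricolor,Puma_robustus,Salamandra_borealis)).
That clade contains 5 terminal taxa: Culex_robustus, Danio_tricolor, Puma_robustus, Salamandra_borealis, Salmo_robustus.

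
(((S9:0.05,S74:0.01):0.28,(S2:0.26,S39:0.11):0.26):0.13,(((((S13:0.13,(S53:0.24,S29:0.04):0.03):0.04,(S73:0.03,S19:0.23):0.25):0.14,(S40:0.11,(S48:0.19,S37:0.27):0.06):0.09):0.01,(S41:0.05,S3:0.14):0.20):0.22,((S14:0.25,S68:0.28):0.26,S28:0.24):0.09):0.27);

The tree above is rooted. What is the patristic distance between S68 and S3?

The path runs S68 → … → MRCA → … → S3; the MRCA is the node subtending (((((S13,(S53,S29)),(S73,S19)),(S40,(S48,S37))),(S41,S3)),((S14,S68),S28)).
Branch lengths along that path: 0.28 + 0.26 + 0.09 + 0.22 + 0.20 + 0.14 = 1.19.

1.19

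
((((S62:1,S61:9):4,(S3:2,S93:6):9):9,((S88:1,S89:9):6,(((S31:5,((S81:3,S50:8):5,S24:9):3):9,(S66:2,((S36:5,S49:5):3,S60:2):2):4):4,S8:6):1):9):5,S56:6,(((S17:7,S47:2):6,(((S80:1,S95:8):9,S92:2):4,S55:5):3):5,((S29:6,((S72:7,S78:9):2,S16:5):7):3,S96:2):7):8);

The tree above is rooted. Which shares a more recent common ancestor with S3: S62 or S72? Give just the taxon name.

S62

The MRCA of S3 and S62 subtends ((S62,S61),(S3,S93)) (4 taxa).
The MRCA of S3 and S72 is the root, subtending the entire tree (27 taxa).
The first is nested inside the second, so S3 shares a more recent common ancestor with S62.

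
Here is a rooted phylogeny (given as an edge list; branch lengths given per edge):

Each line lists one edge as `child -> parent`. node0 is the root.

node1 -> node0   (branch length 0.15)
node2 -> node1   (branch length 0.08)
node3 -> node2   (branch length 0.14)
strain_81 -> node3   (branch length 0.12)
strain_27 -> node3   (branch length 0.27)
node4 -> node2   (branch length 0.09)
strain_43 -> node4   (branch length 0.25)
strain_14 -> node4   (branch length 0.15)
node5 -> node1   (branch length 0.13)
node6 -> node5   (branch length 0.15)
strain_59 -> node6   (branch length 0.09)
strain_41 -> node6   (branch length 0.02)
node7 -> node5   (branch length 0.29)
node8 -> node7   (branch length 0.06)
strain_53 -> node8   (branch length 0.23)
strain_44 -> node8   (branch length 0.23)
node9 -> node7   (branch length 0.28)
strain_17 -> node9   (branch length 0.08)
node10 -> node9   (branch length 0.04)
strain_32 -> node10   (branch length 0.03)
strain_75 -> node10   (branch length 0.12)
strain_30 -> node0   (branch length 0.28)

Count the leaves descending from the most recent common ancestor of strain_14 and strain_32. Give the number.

The MRCA of strain_14 and strain_32 is the node subtending (((strain_81,strain_27),(strain_43,strain_14)),((strain_59,strain_41),((strain_53,strain_44),(strain_17,(strain_32,strain_75))))).
That clade contains 11 terminal taxa: strain_14, strain_17, strain_27, strain_32, strain_41, strain_43, strain_44, strain_53, strain_59, strain_75, strain_81.

11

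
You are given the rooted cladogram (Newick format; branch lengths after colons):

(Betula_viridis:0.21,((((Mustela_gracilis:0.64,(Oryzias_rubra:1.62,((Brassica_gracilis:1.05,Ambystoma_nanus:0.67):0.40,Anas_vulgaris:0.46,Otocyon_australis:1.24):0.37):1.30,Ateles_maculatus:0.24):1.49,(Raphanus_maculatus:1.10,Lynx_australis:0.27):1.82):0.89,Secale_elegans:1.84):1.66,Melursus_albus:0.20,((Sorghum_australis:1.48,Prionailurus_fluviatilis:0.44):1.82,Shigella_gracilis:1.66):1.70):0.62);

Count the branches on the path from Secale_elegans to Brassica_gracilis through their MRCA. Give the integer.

7

The MRCA of Secale_elegans and Brassica_gracilis is the node subtending (((Mustela_gracilis,(Oryzias_rubra,((Brassica_gracilis,Ambystoma_nanus),Anas_vulgaris,Otocyon_australis)),Ateles_maculatus),(Raphanus_maculatus,Lynx_australis)),Secale_elegans).
From Secale_elegans up to that node: 1 branch. From Brassica_gracilis up to the same node: 6 branches. Total: 1 + 6 = 7.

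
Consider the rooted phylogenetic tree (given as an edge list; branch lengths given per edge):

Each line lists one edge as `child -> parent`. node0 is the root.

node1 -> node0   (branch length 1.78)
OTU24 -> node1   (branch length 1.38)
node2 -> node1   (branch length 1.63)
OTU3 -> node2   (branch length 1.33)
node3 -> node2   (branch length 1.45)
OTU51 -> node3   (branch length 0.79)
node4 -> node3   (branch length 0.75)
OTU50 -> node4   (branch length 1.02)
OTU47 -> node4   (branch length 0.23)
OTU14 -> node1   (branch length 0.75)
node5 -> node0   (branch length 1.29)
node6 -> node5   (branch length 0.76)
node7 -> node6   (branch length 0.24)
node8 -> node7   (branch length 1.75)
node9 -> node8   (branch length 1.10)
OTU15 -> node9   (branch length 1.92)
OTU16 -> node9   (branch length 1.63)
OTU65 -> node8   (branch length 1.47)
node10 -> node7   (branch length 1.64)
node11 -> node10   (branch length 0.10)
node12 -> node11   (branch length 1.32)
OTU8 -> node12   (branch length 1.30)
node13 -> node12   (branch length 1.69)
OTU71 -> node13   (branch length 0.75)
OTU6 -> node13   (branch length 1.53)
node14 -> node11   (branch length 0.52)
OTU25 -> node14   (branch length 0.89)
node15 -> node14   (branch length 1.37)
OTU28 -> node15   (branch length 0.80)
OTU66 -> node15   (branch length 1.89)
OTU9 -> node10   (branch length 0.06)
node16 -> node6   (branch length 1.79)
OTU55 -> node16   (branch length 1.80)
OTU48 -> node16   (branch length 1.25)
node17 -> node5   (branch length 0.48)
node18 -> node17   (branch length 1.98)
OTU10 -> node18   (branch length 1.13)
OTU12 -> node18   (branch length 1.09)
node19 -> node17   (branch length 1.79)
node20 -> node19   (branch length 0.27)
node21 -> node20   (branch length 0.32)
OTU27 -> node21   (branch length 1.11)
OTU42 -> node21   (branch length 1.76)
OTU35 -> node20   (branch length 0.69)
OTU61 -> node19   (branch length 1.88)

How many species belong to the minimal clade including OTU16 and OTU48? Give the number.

12

The MRCA of OTU16 and OTU48 is the node subtending ((((OTU15,OTU16),OTU65),(((OTU8,(OTU71,OTU6)),(OTU25,(OTU28,OTU66))),OTU9)),(OTU55,OTU48)).
That clade contains 12 terminal taxa: OTU15, OTU16, OTU25, OTU28, OTU48, OTU55, OTU6, OTU65, OTU66, OTU71, OTU8, OTU9.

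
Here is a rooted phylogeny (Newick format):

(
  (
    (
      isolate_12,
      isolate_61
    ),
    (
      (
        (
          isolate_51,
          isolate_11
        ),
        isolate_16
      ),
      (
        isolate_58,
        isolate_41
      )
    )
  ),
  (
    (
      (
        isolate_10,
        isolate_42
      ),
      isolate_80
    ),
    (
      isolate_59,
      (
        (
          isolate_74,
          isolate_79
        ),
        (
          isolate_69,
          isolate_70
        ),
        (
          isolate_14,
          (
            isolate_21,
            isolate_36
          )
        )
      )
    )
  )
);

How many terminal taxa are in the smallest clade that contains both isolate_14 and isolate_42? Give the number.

The MRCA of isolate_14 and isolate_42 is the node subtending (((isolate_10,isolate_42),isolate_80),(isolate_59,((isolate_74,isolate_79),(isolate_69,isolate_70),(isolate_14,(isolate_21,isolate_36))))).
That clade contains 11 terminal taxa: isolate_10, isolate_14, isolate_21, isolate_36, isolate_42, isolate_59, isolate_69, isolate_70, isolate_74, isolate_79, isolate_80.

11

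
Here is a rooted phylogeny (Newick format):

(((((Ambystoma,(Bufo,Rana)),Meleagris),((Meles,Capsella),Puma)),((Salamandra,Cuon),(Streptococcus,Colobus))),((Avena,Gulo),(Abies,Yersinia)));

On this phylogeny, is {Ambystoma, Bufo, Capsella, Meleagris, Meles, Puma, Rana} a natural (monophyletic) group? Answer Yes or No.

Yes

The most recent common ancestor of these taxa subtends (((Ambystoma,(Bufo,Rana)),Meleagris),((Meles,Capsella),Puma)).
That clade has exactly 7 tips — every listed taxon and nothing else — so the group is monophyletic.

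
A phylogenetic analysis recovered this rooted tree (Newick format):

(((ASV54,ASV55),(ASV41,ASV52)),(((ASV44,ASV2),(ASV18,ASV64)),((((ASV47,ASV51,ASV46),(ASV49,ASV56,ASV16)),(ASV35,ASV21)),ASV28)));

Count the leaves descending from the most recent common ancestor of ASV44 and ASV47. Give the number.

The MRCA of ASV44 and ASV47 is the node subtending (((ASV44,ASV2),(ASV18,ASV64)),((((ASV47,ASV51,ASV46),(ASV49,ASV56,ASV16)),(ASV35,ASV21)),ASV28)).
That clade contains 13 terminal taxa: ASV16, ASV18, ASV2, ASV21, ASV28, ASV35, ASV44, ASV46, ASV47, ASV49, ASV51, ASV56, ASV64.

13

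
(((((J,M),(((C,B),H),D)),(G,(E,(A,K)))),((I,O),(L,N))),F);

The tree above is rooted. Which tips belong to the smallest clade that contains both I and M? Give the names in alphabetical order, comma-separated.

Tracing I: it sits inside (I,O).
Tracing M: it sits inside (J,M).
The smallest clade enclosing both is ((((J,M),(((C,B),H),D)),(G,(E,(A,K)))),((I,O),(L,N))); the answer is its 14 terminal taxa in alphabetical order.

A, B, C, D, E, G, H, I, J, K, L, M, N, O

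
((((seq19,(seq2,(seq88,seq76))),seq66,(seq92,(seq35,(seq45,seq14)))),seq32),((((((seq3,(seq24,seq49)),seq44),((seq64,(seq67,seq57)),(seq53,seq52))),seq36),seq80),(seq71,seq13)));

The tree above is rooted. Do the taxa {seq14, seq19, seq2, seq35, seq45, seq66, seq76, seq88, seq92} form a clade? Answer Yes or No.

The most recent common ancestor of these taxa subtends ((seq19,(seq2,(seq88,seq76))),seq66,(seq92,(seq35,(seq45,seq14)))).
That clade has exactly 9 tips — every listed taxon and nothing else — so the group is monophyletic.

Yes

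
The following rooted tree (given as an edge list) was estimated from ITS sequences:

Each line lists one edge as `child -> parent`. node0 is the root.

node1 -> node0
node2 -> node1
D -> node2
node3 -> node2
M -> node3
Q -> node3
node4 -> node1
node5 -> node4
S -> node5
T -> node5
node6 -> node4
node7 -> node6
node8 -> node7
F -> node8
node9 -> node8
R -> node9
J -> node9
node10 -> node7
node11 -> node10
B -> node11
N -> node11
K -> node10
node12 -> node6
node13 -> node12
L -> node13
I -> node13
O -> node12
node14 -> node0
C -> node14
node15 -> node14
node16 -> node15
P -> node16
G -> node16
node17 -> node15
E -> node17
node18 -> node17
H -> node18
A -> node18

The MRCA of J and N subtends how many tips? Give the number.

6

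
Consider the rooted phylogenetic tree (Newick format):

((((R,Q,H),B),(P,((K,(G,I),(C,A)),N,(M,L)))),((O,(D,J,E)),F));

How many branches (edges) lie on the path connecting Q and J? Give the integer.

8

The MRCA of Q and J is the root of the tree.
From Q up to that node: 4 branches. From J up to the same node: 4 branches. Total: 4 + 4 = 8.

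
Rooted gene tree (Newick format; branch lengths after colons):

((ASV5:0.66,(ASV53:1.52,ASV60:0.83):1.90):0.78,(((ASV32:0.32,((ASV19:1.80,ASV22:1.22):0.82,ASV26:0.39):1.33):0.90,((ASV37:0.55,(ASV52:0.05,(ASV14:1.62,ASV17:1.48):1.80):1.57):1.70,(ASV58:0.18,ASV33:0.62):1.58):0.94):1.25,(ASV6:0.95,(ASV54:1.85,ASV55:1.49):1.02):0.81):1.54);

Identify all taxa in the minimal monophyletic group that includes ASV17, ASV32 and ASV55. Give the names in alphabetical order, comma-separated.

Tracing ASV17: it sits inside (ASV14,ASV17).
Tracing ASV32: it sits inside (ASV32,((ASV19,ASV22),ASV26)).
Tracing ASV55: it sits inside (ASV54,ASV55).
The smallest clade enclosing all 3 is (((ASV32,((ASV19,ASV22),ASV26)),((ASV37,(ASV52,(ASV14,ASV17))),(ASV58,ASV33))),(ASV6,(ASV54,ASV55))); the answer is its 13 terminal taxa in alphabetical order.

ASV14, ASV17, ASV19, ASV22, ASV26, ASV32, ASV33, ASV37, ASV52, ASV54, ASV55, ASV58, ASV6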